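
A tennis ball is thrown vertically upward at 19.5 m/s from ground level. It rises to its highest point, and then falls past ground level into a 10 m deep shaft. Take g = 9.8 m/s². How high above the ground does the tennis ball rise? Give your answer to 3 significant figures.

19.4 m

Phase 1 (rising): v₀ = 19.5 m/s, a = -9.8 m/s².
v = v₀ + at → t = (0 − 19.5) / -9.8 = 1.99 s
v² = v₀² + 2aΔx → Δx = (0² − 19.5²)/(2·-9.8) = 19.4 m
Maximum height = 19.4 m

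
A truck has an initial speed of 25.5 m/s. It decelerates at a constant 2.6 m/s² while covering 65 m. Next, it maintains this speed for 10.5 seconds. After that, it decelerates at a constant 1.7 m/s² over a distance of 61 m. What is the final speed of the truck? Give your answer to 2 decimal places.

10.24 m/s

Phase 1 (decelerating): v₀ = 25.5 m/s, a = -2.6 m/s².
v² = v₀² + 2aΔx = 25.5² + 2·-2.6·65 = 312 → v = 17.7 m/s
t = (v − v₀)/a = (17.7 − 25.5)/-2.6 = 3.01 s

Phase 2 (constant speed): v₀ = 17.7 m/s, a = 0 m/s².
v = v₀ + at = 17.7 + (0)(10.5) = 17.7 m/s
Δx = v₀t + ½at² = 17.7·10.5 + 0.5·0·10.5² = 186 m

Phase 3 (decelerating): v₀ = 17.7 m/s, a = -1.7 m/s².
v² = v₀² + 2aΔx = 17.7² + 2·-1.7·61 = 105 → v = 10.2 m/s
t = (v − v₀)/a = (10.2 − 17.7)/-1.7 = 4.37 s
Final speed = 10.2 m/s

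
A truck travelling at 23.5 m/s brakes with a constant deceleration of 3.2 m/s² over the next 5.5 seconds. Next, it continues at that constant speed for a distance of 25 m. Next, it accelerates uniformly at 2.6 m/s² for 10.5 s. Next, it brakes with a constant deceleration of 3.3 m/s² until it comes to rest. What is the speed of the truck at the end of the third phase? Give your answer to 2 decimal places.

Phase 1 (decelerating): v₀ = 23.5 m/s, a = -3.2 m/s².
v = v₀ + at = 23.5 + (-3.2)(5.5) = 5.90 m/s
Δx = v₀t + ½at² = 23.5·5.5 + 0.5·-3.2·5.5² = 80.8 m

Phase 2 (constant speed): v₀ = 5.90 m/s, a = 0 m/s².
Constant speed: t = d/v = 25/5.90 = 4.24 s

Phase 3 (accelerating): v₀ = 5.90 m/s, a = 2.6 m/s².
v = v₀ + at = 5.90 + (2.6)(10.5) = 33.2 m/s
Δx = v₀t + ½at² = 5.90·10.5 + 0.5·2.6·10.5² = 205 m
Speed at end of phase 3 = 33.2 m/s

33.20 m/s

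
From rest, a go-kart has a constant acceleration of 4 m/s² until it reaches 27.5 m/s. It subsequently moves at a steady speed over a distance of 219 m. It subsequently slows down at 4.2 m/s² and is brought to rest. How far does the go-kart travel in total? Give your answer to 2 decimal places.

Phase 1 (accelerating): v₀ = 0 m/s, a = 4 m/s².
v = v₀ + at → t = (27.5 − 0) / 4 = 6.88 s
v² = v₀² + 2aΔx → Δx = (27.5² − 0²)/(2·4) = 94.5 m

Phase 2 (constant speed): v₀ = 27.5 m/s, a = 0 m/s².
Constant speed: t = d/v = 219/27.5 = 7.96 s

Phase 3 (decelerating): v₀ = 27.5 m/s, a = -4.2 m/s².
v = v₀ + at → t = (0 − 27.5) / -4.2 = 6.55 s
v² = v₀² + 2aΔx → Δx = (0² − 27.5²)/(2·-4.2) = 90.0 m
Total distance = 94.5 + 219 + 90.0 = 404 m

403.56 m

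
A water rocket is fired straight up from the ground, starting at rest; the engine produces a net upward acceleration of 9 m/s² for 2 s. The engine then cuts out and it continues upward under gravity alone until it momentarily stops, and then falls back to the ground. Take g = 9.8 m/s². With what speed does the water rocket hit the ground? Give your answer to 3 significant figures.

26.0 m/s

Phase 1 (powered ascent): v₀ = 0 m/s, a = 9 m/s².
v = v₀ + at = 0 + (9)(2) = 18.0 m/s
Δx = v₀t + ½at² = 0·2 + 0.5·9·2² = 18.0 m

Phase 2 (coasting upward): v₀ = 18.0 m/s, a = -9.8 m/s².
v = v₀ + at → t = (0 − 18.0) / -9.8 = 1.84 s
v² = v₀² + 2aΔx → Δx = (0² − 18.0²)/(2·-9.8) = 16.5 m

Phase 3 (free fall): v₀ = 0 m/s, a = -9.8 m/s².
Falls 34.5 m from rest: t = √(2·34.5/9.8) = 2.65 s; v = g·t = 26.0 m/s.
Impact speed = 26.0 m/s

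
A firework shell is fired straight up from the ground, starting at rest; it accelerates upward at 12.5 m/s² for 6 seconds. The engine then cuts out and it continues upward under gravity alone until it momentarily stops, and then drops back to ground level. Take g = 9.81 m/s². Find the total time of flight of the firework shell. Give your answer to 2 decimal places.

Phase 1 (powered ascent): v₀ = 0 m/s, a = 12.5 m/s².
v = v₀ + at = 0 + (12.5)(6) = 75.0 m/s
Δx = v₀t + ½at² = 0·6 + 0.5·12.5·6² = 225 m

Phase 2 (coasting upward): v₀ = 75.0 m/s, a = -9.81 m/s².
v = v₀ + at → t = (0 − 75.0) / -9.81 = 7.65 s
v² = v₀² + 2aΔx → Δx = (0² − 75.0²)/(2·-9.81) = 287 m

Phase 3 (free fall): v₀ = 0 m/s, a = -9.81 m/s².
Falls 512 m from rest: t = √(2·512/9.81) = 10.2 s; v = g·t = 100 m/s.
Total time = 6.00 + 7.65 + 10.2 = 23.9 s

23.86 s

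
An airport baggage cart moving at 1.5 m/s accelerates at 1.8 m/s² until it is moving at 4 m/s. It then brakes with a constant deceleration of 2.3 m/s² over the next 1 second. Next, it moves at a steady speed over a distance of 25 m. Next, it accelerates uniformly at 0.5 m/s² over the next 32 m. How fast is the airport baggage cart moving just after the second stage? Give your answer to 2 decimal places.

1.70 m/s

Phase 1 (accelerating): v₀ = 1.50 m/s, a = 1.8 m/s².
v = v₀ + at → t = (4 − 1.50) / 1.8 = 1.39 s
v² = v₀² + 2aΔx → Δx = (4² − 1.50²)/(2·1.8) = 3.82 m

Phase 2 (decelerating): v₀ = 4.00 m/s, a = -2.3 m/s².
v = v₀ + at = 4.00 + (-2.3)(1) = 1.70 m/s
Δx = v₀t + ½at² = 4.00·1 + 0.5·-2.3·1² = 2.85 m
Speed at end of phase 2 = 1.70 m/s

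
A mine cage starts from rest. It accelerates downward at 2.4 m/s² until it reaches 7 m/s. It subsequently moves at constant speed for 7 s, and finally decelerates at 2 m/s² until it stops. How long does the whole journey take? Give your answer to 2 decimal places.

Phase 1 (accelerating): v₀ = 0 m/s, a = 2.4 m/s².
v = v₀ + at → t = (7 − 0) / 2.4 = 2.92 s
v² = v₀² + 2aΔx → Δx = (7² − 0²)/(2·2.4) = 10.2 m

Phase 2 (constant speed): v₀ = 7.00 m/s, a = 0 m/s².
v = v₀ + at = 7.00 + (0)(7) = 7.00 m/s
Δx = v₀t + ½at² = 7.00·7 + 0.5·0·7² = 49.0 m

Phase 3 (decelerating): v₀ = 7.00 m/s, a = -2 m/s².
v = v₀ + at → t = (0 − 7.00) / -2 = 3.50 s
v² = v₀² + 2aΔx → Δx = (0² − 7.00²)/(2·-2) = 12.2 m
Total time = 2.92 + 7.00 + 3.50 = 13.4 s

13.42 s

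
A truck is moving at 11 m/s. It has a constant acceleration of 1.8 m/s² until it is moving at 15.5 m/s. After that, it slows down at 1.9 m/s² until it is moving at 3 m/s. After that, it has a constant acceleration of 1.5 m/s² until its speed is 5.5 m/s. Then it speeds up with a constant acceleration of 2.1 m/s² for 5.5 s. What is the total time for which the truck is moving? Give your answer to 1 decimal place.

Phase 1 (accelerating): v₀ = 11.0 m/s, a = 1.8 m/s².
v = v₀ + at → t = (15.5 − 11.0) / 1.8 = 2.50 s
v² = v₀² + 2aΔx → Δx = (15.5² − 11.0²)/(2·1.8) = 33.1 m

Phase 2 (decelerating): v₀ = 15.5 m/s, a = -1.9 m/s².
v = v₀ + at → t = (3 − 15.5) / -1.9 = 6.58 s
v² = v₀² + 2aΔx → Δx = (3² − 15.5²)/(2·-1.9) = 60.9 m

Phase 3 (accelerating): v₀ = 3.00 m/s, a = 1.5 m/s².
v = v₀ + at → t = (5.5 − 3.00) / 1.5 = 1.67 s
v² = v₀² + 2aΔx → Δx = (5.5² − 3.00²)/(2·1.5) = 7.08 m

Phase 4 (accelerating): v₀ = 5.50 m/s, a = 2.1 m/s².
v = v₀ + at = 5.50 + (2.1)(5.5) = 17.1 m/s
Δx = v₀t + ½at² = 5.50·5.5 + 0.5·2.1·5.5² = 62.0 m
Total time = 2.50 + 6.58 + 1.67 + 5.50 = 16.2 s

16.2 s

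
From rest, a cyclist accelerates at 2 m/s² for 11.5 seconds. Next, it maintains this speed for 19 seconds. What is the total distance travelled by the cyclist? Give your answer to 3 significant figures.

Phase 1 (accelerating): v₀ = 0 m/s, a = 2 m/s².
v = v₀ + at = 0 + (2)(11.5) = 23.0 m/s
Δx = v₀t + ½at² = 0·11.5 + 0.5·2·11.5² = 132 m

Phase 2 (constant speed): v₀ = 23.0 m/s, a = 0 m/s².
v = v₀ + at = 23.0 + (0)(19) = 23.0 m/s
Δx = v₀t + ½at² = 23.0·19 + 0.5·0·19² = 437 m
Total distance = 132 + 437 = 569 m

569 m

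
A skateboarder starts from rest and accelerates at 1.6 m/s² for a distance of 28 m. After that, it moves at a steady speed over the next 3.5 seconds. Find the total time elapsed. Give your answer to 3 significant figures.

9.42 s

Phase 1 (accelerating): v₀ = 0 m/s, a = 1.6 m/s².
v² = v₀² + 2aΔx = 0² + 2·1.6·28 = 89.6 → v = 9.47 m/s
t = (v − v₀)/a = (9.47 − 0)/1.6 = 5.92 s

Phase 2 (constant speed): v₀ = 9.47 m/s, a = 0 m/s².
v = v₀ + at = 9.47 + (0)(3.5) = 9.47 m/s
Δx = v₀t + ½at² = 9.47·3.5 + 0.5·0·3.5² = 33.1 m
Total time = 5.92 + 3.50 = 9.42 s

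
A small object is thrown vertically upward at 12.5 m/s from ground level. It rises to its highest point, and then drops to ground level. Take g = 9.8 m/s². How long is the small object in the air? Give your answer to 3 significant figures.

Phase 1 (rising): v₀ = 12.5 m/s, a = -9.8 m/s².
v = v₀ + at → t = (0 − 12.5) / -9.8 = 1.28 s
v² = v₀² + 2aΔx → Δx = (0² − 12.5²)/(2·-9.8) = 7.97 m

Phase 2 (falling): v₀ = 0 m/s, a = -9.8 m/s².
Falls 7.97 m from rest: t = √(2·7.97/9.8) = 1.28 s; v = g·t = 12.5 m/s.
Total time = 1.28 + 1.28 = 2.55 s

2.55 s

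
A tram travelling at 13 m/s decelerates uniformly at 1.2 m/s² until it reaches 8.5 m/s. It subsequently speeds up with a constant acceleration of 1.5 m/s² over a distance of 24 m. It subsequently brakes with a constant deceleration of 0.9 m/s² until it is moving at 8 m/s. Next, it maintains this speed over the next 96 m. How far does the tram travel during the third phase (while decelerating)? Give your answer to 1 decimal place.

44.6 m

Phase 1 (decelerating): v₀ = 13.0 m/s, a = -1.2 m/s².
v = v₀ + at → t = (8.5 − 13.0) / -1.2 = 3.75 s
v² = v₀² + 2aΔx → Δx = (8.5² − 13.0²)/(2·-1.2) = 40.3 m

Phase 2 (accelerating): v₀ = 8.50 m/s, a = 1.5 m/s².
v² = v₀² + 2aΔx = 8.50² + 2·1.5·24 = 144 → v = 12.0 m/s
t = (v − v₀)/a = (12.0 − 8.50)/1.5 = 2.34 s

Phase 3 (decelerating): v₀ = 12.0 m/s, a = -0.9 m/s².
v = v₀ + at → t = (8 − 12.0) / -0.9 = 4.46 s
v² = v₀² + 2aΔx → Δx = (8² − 12.0²)/(2·-0.9) = 44.6 m
Distance in phase 3 = 44.6 m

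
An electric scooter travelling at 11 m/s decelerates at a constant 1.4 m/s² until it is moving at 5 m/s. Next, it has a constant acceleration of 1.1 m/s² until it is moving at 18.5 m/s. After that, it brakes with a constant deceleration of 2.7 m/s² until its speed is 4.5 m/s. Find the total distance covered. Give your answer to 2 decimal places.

Phase 1 (decelerating): v₀ = 11.0 m/s, a = -1.4 m/s².
v = v₀ + at → t = (5 − 11.0) / -1.4 = 4.29 s
v² = v₀² + 2aΔx → Δx = (5² − 11.0²)/(2·-1.4) = 34.3 m

Phase 2 (accelerating): v₀ = 5.00 m/s, a = 1.1 m/s².
v = v₀ + at → t = (18.5 − 5.00) / 1.1 = 12.3 s
v² = v₀² + 2aΔx → Δx = (18.5² − 5.00²)/(2·1.1) = 144 m

Phase 3 (decelerating): v₀ = 18.5 m/s, a = -2.7 m/s².
v = v₀ + at → t = (4.5 − 18.5) / -2.7 = 5.19 s
v² = v₀² + 2aΔx → Δx = (4.5² − 18.5²)/(2·-2.7) = 59.6 m
Total distance = 34.3 + 144 + 59.6 = 238 m

238.12 m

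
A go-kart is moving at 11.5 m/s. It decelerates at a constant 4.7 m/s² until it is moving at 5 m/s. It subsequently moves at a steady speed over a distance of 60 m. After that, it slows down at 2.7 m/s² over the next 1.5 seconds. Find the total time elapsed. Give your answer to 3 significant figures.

Phase 1 (decelerating): v₀ = 11.5 m/s, a = -4.7 m/s².
v = v₀ + at → t = (5 − 11.5) / -4.7 = 1.38 s
v² = v₀² + 2aΔx → Δx = (5² − 11.5²)/(2·-4.7) = 11.4 m

Phase 2 (constant speed): v₀ = 5.00 m/s, a = 0 m/s².
Constant speed: t = d/v = 60/5.00 = 12.0 s

Phase 3 (decelerating): v₀ = 5.00 m/s, a = -2.7 m/s².
v = v₀ + at = 5.00 + (-2.7)(1.5) = 0.950 m/s
Δx = v₀t + ½at² = 5.00·1.5 + 0.5·-2.7·1.5² = 4.46 m
Total time = 1.38 + 12.0 + 1.50 = 14.9 s

14.9 s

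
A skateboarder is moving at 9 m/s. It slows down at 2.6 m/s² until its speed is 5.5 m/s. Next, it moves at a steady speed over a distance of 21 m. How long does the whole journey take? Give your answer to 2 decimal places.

Phase 1 (decelerating): v₀ = 9.00 m/s, a = -2.6 m/s².
v = v₀ + at → t = (5.5 − 9.00) / -2.6 = 1.35 s
v² = v₀² + 2aΔx → Δx = (5.5² − 9.00²)/(2·-2.6) = 9.76 m

Phase 2 (constant speed): v₀ = 5.50 m/s, a = 0 m/s².
Constant speed: t = d/v = 21/5.50 = 3.82 s
Total time = 1.35 + 3.82 = 5.16 s

5.16 s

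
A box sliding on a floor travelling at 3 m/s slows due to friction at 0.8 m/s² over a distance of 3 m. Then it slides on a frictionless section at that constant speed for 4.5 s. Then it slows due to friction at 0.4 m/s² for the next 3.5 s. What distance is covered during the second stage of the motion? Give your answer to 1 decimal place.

Phase 1 (decelerating): v₀ = 3.00 m/s, a = -0.8 m/s².
v² = v₀² + 2aΔx = 3.00² + 2·-0.8·3 = 4.20 → v = 2.05 m/s
t = (v − v₀)/a = (2.05 − 3.00)/-0.8 = 1.19 s

Phase 2 (constant speed): v₀ = 2.05 m/s, a = 0 m/s².
v = v₀ + at = 2.05 + (0)(4.5) = 2.05 m/s
Δx = v₀t + ½at² = 2.05·4.5 + 0.5·0·4.5² = 9.22 m
Distance in phase 2 = 9.22 m

9.2 m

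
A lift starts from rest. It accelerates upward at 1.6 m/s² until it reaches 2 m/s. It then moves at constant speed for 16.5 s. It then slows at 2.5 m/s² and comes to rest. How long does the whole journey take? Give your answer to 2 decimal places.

Phase 1 (accelerating): v₀ = 0 m/s, a = 1.6 m/s².
v = v₀ + at → t = (2 − 0) / 1.6 = 1.25 s
v² = v₀² + 2aΔx → Δx = (2² − 0²)/(2·1.6) = 1.25 m

Phase 2 (constant speed): v₀ = 2.00 m/s, a = 0 m/s².
v = v₀ + at = 2.00 + (0)(16.5) = 2.00 m/s
Δx = v₀t + ½at² = 2.00·16.5 + 0.5·0·16.5² = 33.0 m

Phase 3 (decelerating): v₀ = 2.00 m/s, a = -2.5 m/s².
v = v₀ + at → t = (0 − 2.00) / -2.5 = 0.800 s
v² = v₀² + 2aΔx → Δx = (0² − 2.00²)/(2·-2.5) = 0.800 m
Total time = 1.25 + 16.5 + 0.800 = 18.6 s

18.55 s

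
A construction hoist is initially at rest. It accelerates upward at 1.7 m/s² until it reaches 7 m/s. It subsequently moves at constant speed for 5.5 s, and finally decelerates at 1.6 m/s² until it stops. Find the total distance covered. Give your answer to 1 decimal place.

68.2 m

Phase 1 (accelerating): v₀ = 0 m/s, a = 1.7 m/s².
v = v₀ + at → t = (7 − 0) / 1.7 = 4.12 s
v² = v₀² + 2aΔx → Δx = (7² − 0²)/(2·1.7) = 14.4 m

Phase 2 (constant speed): v₀ = 7.00 m/s, a = 0 m/s².
v = v₀ + at = 7.00 + (0)(5.5) = 7.00 m/s
Δx = v₀t + ½at² = 7.00·5.5 + 0.5·0·5.5² = 38.5 m

Phase 3 (decelerating): v₀ = 7.00 m/s, a = -1.6 m/s².
v = v₀ + at → t = (0 − 7.00) / -1.6 = 4.38 s
v² = v₀² + 2aΔx → Δx = (0² − 7.00²)/(2·-1.6) = 15.3 m
Total distance = 14.4 + 38.5 + 15.3 = 68.2 m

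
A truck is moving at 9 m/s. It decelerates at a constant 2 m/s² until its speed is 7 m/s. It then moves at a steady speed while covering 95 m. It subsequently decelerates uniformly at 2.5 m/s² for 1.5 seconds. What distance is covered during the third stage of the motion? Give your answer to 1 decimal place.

7.7 m

Phase 1 (decelerating): v₀ = 9.00 m/s, a = -2 m/s².
v = v₀ + at → t = (7 − 9.00) / -2 = 1.00 s
v² = v₀² + 2aΔx → Δx = (7² − 9.00²)/(2·-2) = 8.00 m

Phase 2 (constant speed): v₀ = 7.00 m/s, a = 0 m/s².
Constant speed: t = d/v = 95/7.00 = 13.6 s

Phase 3 (decelerating): v₀ = 7.00 m/s, a = -2.5 m/s².
v = v₀ + at = 7.00 + (-2.5)(1.5) = 3.25 m/s
Δx = v₀t + ½at² = 7.00·1.5 + 0.5·-2.5·1.5² = 7.69 m
Distance in phase 3 = 7.69 m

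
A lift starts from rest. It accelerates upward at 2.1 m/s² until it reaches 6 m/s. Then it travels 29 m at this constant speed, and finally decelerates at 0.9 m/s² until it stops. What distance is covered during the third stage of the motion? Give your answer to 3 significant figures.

20.0 m

Phase 1 (accelerating): v₀ = 0 m/s, a = 2.1 m/s².
v = v₀ + at → t = (6 − 0) / 2.1 = 2.86 s
v² = v₀² + 2aΔx → Δx = (6² − 0²)/(2·2.1) = 8.57 m

Phase 2 (constant speed): v₀ = 6.00 m/s, a = 0 m/s².
Constant speed: t = d/v = 29/6.00 = 4.83 s

Phase 3 (decelerating): v₀ = 6.00 m/s, a = -0.9 m/s².
v = v₀ + at → t = (0 − 6.00) / -0.9 = 6.67 s
v² = v₀² + 2aΔx → Δx = (0² − 6.00²)/(2·-0.9) = 20.0 m
Distance in phase 3 = 20.0 m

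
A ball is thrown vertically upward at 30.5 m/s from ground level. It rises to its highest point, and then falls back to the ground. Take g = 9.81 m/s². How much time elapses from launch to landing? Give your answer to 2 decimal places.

Phase 1 (rising): v₀ = 30.5 m/s, a = -9.81 m/s².
v = v₀ + at → t = (0 − 30.5) / -9.81 = 3.11 s
v² = v₀² + 2aΔx → Δx = (0² − 30.5²)/(2·-9.81) = 47.4 m

Phase 2 (falling): v₀ = 0 m/s, a = -9.81 m/s².
Falls 47.4 m from rest: t = √(2·47.4/9.81) = 3.11 s; v = g·t = 30.5 m/s.
Total time = 3.11 + 3.11 = 6.22 s

6.22 s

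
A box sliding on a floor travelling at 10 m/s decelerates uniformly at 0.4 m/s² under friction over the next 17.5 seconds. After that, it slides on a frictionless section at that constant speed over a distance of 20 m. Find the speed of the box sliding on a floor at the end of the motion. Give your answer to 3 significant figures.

3.00 m/s

Phase 1 (decelerating): v₀ = 10.0 m/s, a = -0.4 m/s².
v = v₀ + at = 10.0 + (-0.4)(17.5) = 3.00 m/s
Δx = v₀t + ½at² = 10.0·17.5 + 0.5·-0.4·17.5² = 114 m

Phase 2 (constant speed): v₀ = 3.00 m/s, a = 0 m/s².
Constant speed: t = d/v = 20/3.00 = 6.67 s
Final speed = 3.00 m/s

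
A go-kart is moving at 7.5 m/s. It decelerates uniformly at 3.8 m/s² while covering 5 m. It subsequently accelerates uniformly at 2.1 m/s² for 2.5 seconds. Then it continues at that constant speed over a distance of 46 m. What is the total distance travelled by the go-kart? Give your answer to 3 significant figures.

Phase 1 (decelerating): v₀ = 7.50 m/s, a = -3.8 m/s².
v² = v₀² + 2aΔx = 7.50² + 2·-3.8·5 = 18.2 → v = 4.27 m/s
t = (v − v₀)/a = (4.27 − 7.50)/-3.8 = 0.849 s

Phase 2 (accelerating): v₀ = 4.27 m/s, a = 2.1 m/s².
v = v₀ + at = 4.27 + (2.1)(2.5) = 9.52 m/s
Δx = v₀t + ½at² = 4.27·2.5 + 0.5·2.1·2.5² = 17.2 m

Phase 3 (constant speed): v₀ = 9.52 m/s, a = 0 m/s².
Constant speed: t = d/v = 46/9.52 = 4.83 s
Total distance = 5.00 + 17.2 + 46.0 = 68.2 m

68.2 m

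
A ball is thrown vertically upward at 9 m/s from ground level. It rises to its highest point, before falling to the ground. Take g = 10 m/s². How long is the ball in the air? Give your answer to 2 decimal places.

Phase 1 (rising): v₀ = 9.00 m/s, a = -10 m/s².
v = v₀ + at → t = (0 − 9.00) / -10 = 0.900 s
v² = v₀² + 2aΔx → Δx = (0² − 9.00²)/(2·-10) = 4.05 m

Phase 2 (falling): v₀ = 0 m/s, a = -10 m/s².
Falls 4.05 m from rest: t = √(2·4.05/10) = 0.900 s; v = g·t = 9.00 m/s.
Total time = 0.900 + 0.900 = 1.80 s

1.80 s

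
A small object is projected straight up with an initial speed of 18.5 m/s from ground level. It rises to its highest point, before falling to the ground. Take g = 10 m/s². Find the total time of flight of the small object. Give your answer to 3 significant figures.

Phase 1 (rising): v₀ = 18.5 m/s, a = -10 m/s².
v = v₀ + at → t = (0 − 18.5) / -10 = 1.85 s
v² = v₀² + 2aΔx → Δx = (0² − 18.5²)/(2·-10) = 17.1 m

Phase 2 (falling): v₀ = 0 m/s, a = -10 m/s².
Falls 17.1 m from rest: t = √(2·17.1/10) = 1.85 s; v = g·t = 18.5 m/s.
Total time = 1.85 + 1.85 = 3.70 s

3.70 s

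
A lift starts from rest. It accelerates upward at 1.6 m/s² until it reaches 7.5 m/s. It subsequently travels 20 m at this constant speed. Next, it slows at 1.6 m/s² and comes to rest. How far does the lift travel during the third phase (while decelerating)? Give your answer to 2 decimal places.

17.58 m

Phase 1 (accelerating): v₀ = 0 m/s, a = 1.6 m/s².
v = v₀ + at → t = (7.5 − 0) / 1.6 = 4.69 s
v² = v₀² + 2aΔx → Δx = (7.5² − 0²)/(2·1.6) = 17.6 m

Phase 2 (constant speed): v₀ = 7.50 m/s, a = 0 m/s².
Constant speed: t = d/v = 20/7.50 = 2.67 s

Phase 3 (decelerating): v₀ = 7.50 m/s, a = -1.6 m/s².
v = v₀ + at → t = (0 − 7.50) / -1.6 = 4.69 s
v² = v₀² + 2aΔx → Δx = (0² − 7.50²)/(2·-1.6) = 17.6 m
Distance in phase 3 = 17.6 m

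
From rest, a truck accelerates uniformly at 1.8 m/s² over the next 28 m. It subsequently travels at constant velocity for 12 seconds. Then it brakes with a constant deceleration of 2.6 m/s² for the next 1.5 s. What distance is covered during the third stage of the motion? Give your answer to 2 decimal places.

12.13 m

Phase 1 (accelerating): v₀ = 0 m/s, a = 1.8 m/s².
v² = v₀² + 2aΔx = 0² + 2·1.8·28 = 101 → v = 10.0 m/s
t = (v − v₀)/a = (10.0 − 0)/1.8 = 5.58 s

Phase 2 (constant speed): v₀ = 10.0 m/s, a = 0 m/s².
v = v₀ + at = 10.0 + (0)(12) = 10.0 m/s
Δx = v₀t + ½at² = 10.0·12 + 0.5·0·12² = 120 m

Phase 3 (decelerating): v₀ = 10.0 m/s, a = -2.6 m/s².
v = v₀ + at = 10.0 + (-2.6)(1.5) = 6.14 m/s
Δx = v₀t + ½at² = 10.0·1.5 + 0.5·-2.6·1.5² = 12.1 m
Distance in phase 3 = 12.1 m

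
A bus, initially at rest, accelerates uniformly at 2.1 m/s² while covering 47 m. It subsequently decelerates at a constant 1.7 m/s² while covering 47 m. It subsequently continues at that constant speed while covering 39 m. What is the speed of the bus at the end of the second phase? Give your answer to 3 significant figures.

Phase 1 (accelerating): v₀ = 0 m/s, a = 2.1 m/s².
v² = v₀² + 2aΔx = 0² + 2·2.1·47 = 197 → v = 14.0 m/s
t = (v − v₀)/a = (14.0 − 0)/2.1 = 6.69 s

Phase 2 (decelerating): v₀ = 14.0 m/s, a = -1.7 m/s².
v² = v₀² + 2aΔx = 14.0² + 2·-1.7·47 = 37.6 → v = 6.13 m/s
t = (v − v₀)/a = (6.13 − 14.0)/-1.7 = 4.66 s
Speed at end of phase 2 = 6.13 m/s

6.13 m/s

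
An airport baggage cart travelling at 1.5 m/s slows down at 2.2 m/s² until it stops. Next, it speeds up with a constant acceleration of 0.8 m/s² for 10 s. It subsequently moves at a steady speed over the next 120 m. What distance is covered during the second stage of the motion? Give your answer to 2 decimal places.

Phase 1 (decelerating): v₀ = 1.50 m/s, a = -2.2 m/s².
v = v₀ + at → t = (0 − 1.50) / -2.2 = 0.682 s
v² = v₀² + 2aΔx → Δx = (0² − 1.50²)/(2·-2.2) = 0.511 m

Phase 2 (accelerating): v₀ = 0 m/s, a = 0.8 m/s².
v = v₀ + at = 0 + (0.8)(10) = 8.00 m/s
Δx = v₀t + ½at² = 0·10 + 0.5·0.8·10² = 40.0 m
Distance in phase 2 = 40.0 m

40.00 m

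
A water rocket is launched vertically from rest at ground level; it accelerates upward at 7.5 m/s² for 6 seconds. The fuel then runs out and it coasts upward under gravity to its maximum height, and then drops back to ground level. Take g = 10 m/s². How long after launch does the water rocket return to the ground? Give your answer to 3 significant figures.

17.4 s

Phase 1 (powered ascent): v₀ = 0 m/s, a = 7.5 m/s².
v = v₀ + at = 0 + (7.5)(6) = 45.0 m/s
Δx = v₀t + ½at² = 0·6 + 0.5·7.5·6² = 135 m

Phase 2 (coasting upward): v₀ = 45.0 m/s, a = -10 m/s².
v = v₀ + at → t = (0 − 45.0) / -10 = 4.50 s
v² = v₀² + 2aΔx → Δx = (0² − 45.0²)/(2·-10) = 101 m

Phase 3 (free fall): v₀ = 0 m/s, a = -10 m/s².
Falls 236 m from rest: t = √(2·236/10) = 6.87 s; v = g·t = 68.7 m/s.
Total time = 6.00 + 4.50 + 6.87 = 17.4 s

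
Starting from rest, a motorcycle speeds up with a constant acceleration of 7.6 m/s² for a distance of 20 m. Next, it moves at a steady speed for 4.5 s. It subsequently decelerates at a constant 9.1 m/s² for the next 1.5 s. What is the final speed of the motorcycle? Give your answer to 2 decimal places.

3.79 m/s

Phase 1 (accelerating): v₀ = 0 m/s, a = 7.6 m/s².
v² = v₀² + 2aΔx = 0² + 2·7.6·20 = 304 → v = 17.4 m/s
t = (v − v₀)/a = (17.4 − 0)/7.6 = 2.29 s

Phase 2 (constant speed): v₀ = 17.4 m/s, a = 0 m/s².
v = v₀ + at = 17.4 + (0)(4.5) = 17.4 m/s
Δx = v₀t + ½at² = 17.4·4.5 + 0.5·0·4.5² = 78.5 m

Phase 3 (decelerating): v₀ = 17.4 m/s, a = -9.1 m/s².
v = v₀ + at = 17.4 + (-9.1)(1.5) = 3.79 m/s
Δx = v₀t + ½at² = 17.4·1.5 + 0.5·-9.1·1.5² = 15.9 m
Final speed = 3.79 m/s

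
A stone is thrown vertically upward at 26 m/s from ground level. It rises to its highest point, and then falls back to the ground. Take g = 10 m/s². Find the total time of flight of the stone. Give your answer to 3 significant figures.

Phase 1 (rising): v₀ = 26.0 m/s, a = -10 m/s².
v = v₀ + at → t = (0 − 26.0) / -10 = 2.60 s
v² = v₀² + 2aΔx → Δx = (0² − 26.0²)/(2·-10) = 33.8 m

Phase 2 (falling): v₀ = 0 m/s, a = -10 m/s².
Falls 33.8 m from rest: t = √(2·33.8/10) = 2.60 s; v = g·t = 26.0 m/s.
Total time = 2.60 + 2.60 = 5.20 s

5.20 s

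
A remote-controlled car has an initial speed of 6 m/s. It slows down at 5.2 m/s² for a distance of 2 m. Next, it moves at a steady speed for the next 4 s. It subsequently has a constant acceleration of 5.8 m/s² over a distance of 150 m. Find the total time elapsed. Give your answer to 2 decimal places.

Phase 1 (decelerating): v₀ = 6.00 m/s, a = -5.2 m/s².
v² = v₀² + 2aΔx = 6.00² + 2·-5.2·2 = 15.2 → v = 3.90 m/s
t = (v − v₀)/a = (3.90 − 6.00)/-5.2 = 0.404 s

Phase 2 (constant speed): v₀ = 3.90 m/s, a = 0 m/s².
v = v₀ + at = 3.90 + (0)(4) = 3.90 m/s
Δx = v₀t + ½at² = 3.90·4 + 0.5·0·4² = 15.6 m

Phase 3 (accelerating): v₀ = 3.90 m/s, a = 5.8 m/s².
v² = v₀² + 2aΔx = 3.90² + 2·5.8·150 = 1760 → v = 41.9 m/s
t = (v − v₀)/a = (41.9 − 3.90)/5.8 = 6.55 s
Total time = 0.404 + 4.00 + 6.55 = 11.0 s

10.96 s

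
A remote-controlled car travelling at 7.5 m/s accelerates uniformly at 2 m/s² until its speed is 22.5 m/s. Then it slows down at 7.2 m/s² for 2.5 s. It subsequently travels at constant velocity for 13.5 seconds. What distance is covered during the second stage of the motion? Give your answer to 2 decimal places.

Phase 1 (accelerating): v₀ = 7.50 m/s, a = 2 m/s².
v = v₀ + at → t = (22.5 − 7.50) / 2 = 7.50 s
v² = v₀² + 2aΔx → Δx = (22.5² − 7.50²)/(2·2) = 112 m

Phase 2 (decelerating): v₀ = 22.5 m/s, a = -7.2 m/s².
v = v₀ + at = 22.5 + (-7.2)(2.5) = 4.50 m/s
Δx = v₀t + ½at² = 22.5·2.5 + 0.5·-7.2·2.5² = 33.8 m
Distance in phase 2 = 33.8 m

33.75 m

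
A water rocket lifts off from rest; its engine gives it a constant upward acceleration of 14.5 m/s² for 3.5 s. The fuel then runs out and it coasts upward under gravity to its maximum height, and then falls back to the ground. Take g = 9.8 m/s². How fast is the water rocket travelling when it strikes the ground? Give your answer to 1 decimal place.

65.7 m/s

Phase 1 (powered ascent): v₀ = 0 m/s, a = 14.5 m/s².
v = v₀ + at = 0 + (14.5)(3.5) = 50.8 m/s
Δx = v₀t + ½at² = 0·3.5 + 0.5·14.5·3.5² = 88.8 m

Phase 2 (coasting upward): v₀ = 50.8 m/s, a = -9.8 m/s².
v = v₀ + at → t = (0 − 50.8) / -9.8 = 5.18 s
v² = v₀² + 2aΔx → Δx = (0² − 50.8²)/(2·-9.8) = 131 m

Phase 3 (free fall): v₀ = 0 m/s, a = -9.8 m/s².
Falls 220 m from rest: t = √(2·220/9.8) = 6.70 s; v = g·t = 65.7 m/s.
Impact speed = 65.7 m/s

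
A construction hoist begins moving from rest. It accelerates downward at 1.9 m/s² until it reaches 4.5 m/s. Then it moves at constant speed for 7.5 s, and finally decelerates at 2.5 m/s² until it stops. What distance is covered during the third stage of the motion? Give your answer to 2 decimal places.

4.05 m

Phase 1 (accelerating): v₀ = 0 m/s, a = 1.9 m/s².
v = v₀ + at → t = (4.5 − 0) / 1.9 = 2.37 s
v² = v₀² + 2aΔx → Δx = (4.5² − 0²)/(2·1.9) = 5.33 m

Phase 2 (constant speed): v₀ = 4.50 m/s, a = 0 m/s².
v = v₀ + at = 4.50 + (0)(7.5) = 4.50 m/s
Δx = v₀t + ½at² = 4.50·7.5 + 0.5·0·7.5² = 33.8 m

Phase 3 (decelerating): v₀ = 4.50 m/s, a = -2.5 m/s².
v = v₀ + at → t = (0 − 4.50) / -2.5 = 1.80 s
v² = v₀² + 2aΔx → Δx = (0² − 4.50²)/(2·-2.5) = 4.05 m
Distance in phase 3 = 4.05 m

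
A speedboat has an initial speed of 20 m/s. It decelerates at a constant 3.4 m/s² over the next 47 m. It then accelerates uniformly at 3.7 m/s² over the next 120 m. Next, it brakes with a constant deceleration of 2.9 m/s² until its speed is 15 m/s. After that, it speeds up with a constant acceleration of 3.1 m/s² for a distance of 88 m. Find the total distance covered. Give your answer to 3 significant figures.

383 m

Phase 1 (decelerating): v₀ = 20.0 m/s, a = -3.4 m/s².
v² = v₀² + 2aΔx = 20.0² + 2·-3.4·47 = 80.4 → v = 8.97 m/s
t = (v − v₀)/a = (8.97 − 20.0)/-3.4 = 3.25 s

Phase 2 (accelerating): v₀ = 8.97 m/s, a = 3.7 m/s².
v² = v₀² + 2aΔx = 8.97² + 2·3.7·120 = 968 → v = 31.1 m/s
t = (v − v₀)/a = (31.1 − 8.97)/3.7 = 5.99 s

Phase 3 (decelerating): v₀ = 31.1 m/s, a = -2.9 m/s².
v = v₀ + at → t = (15 − 31.1) / -2.9 = 5.56 s
v² = v₀² + 2aΔx → Δx = (15² − 31.1²)/(2·-2.9) = 128 m

Phase 4 (accelerating): v₀ = 15.0 m/s, a = 3.1 m/s².
v² = v₀² + 2aΔx = 15.0² + 2·3.1·88 = 771 → v = 27.8 m/s
t = (v − v₀)/a = (27.8 − 15.0)/3.1 = 4.12 s
Total distance = 47.0 + 120 + 128 + 88.0 = 383 m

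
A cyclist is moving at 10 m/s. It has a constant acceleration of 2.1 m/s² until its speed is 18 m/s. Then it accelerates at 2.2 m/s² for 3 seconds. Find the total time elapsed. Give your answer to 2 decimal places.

Phase 1 (accelerating): v₀ = 10.0 m/s, a = 2.1 m/s².
v = v₀ + at → t = (18 − 10.0) / 2.1 = 3.81 s
v² = v₀² + 2aΔx → Δx = (18² − 10.0²)/(2·2.1) = 53.3 m

Phase 2 (accelerating): v₀ = 18.0 m/s, a = 2.2 m/s².
v = v₀ + at = 18.0 + (2.2)(3) = 24.6 m/s
Δx = v₀t + ½at² = 18.0·3 + 0.5·2.2·3² = 63.9 m
Total time = 3.81 + 3.00 = 6.81 s

6.81 s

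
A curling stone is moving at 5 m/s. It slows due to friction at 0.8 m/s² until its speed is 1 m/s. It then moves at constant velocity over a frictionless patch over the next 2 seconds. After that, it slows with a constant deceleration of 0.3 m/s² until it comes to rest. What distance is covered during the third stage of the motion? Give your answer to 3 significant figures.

Phase 1 (decelerating): v₀ = 5.00 m/s, a = -0.8 m/s².
v = v₀ + at → t = (1 − 5.00) / -0.8 = 5.00 s
v² = v₀² + 2aΔx → Δx = (1² − 5.00²)/(2·-0.8) = 15.0 m

Phase 2 (constant speed): v₀ = 1.00 m/s, a = 0 m/s².
v = v₀ + at = 1.00 + (0)(2) = 1.00 m/s
Δx = v₀t + ½at² = 1.00·2 + 0.5·0·2² = 2.00 m

Phase 3 (decelerating): v₀ = 1.00 m/s, a = -0.3 m/s².
v = v₀ + at → t = (0 − 1.00) / -0.3 = 3.33 s
v² = v₀² + 2aΔx → Δx = (0² − 1.00²)/(2·-0.3) = 1.67 m
Distance in phase 3 = 1.67 m

1.67 m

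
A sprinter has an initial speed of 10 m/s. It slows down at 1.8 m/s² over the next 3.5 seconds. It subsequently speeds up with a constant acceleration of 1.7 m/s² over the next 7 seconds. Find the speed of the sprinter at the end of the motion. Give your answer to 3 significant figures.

Phase 1 (decelerating): v₀ = 10.0 m/s, a = -1.8 m/s².
v = v₀ + at = 10.0 + (-1.8)(3.5) = 3.70 m/s
Δx = v₀t + ½at² = 10.0·3.5 + 0.5·-1.8·3.5² = 24.0 m

Phase 2 (accelerating): v₀ = 3.70 m/s, a = 1.7 m/s².
v = v₀ + at = 3.70 + (1.7)(7) = 15.6 m/s
Δx = v₀t + ½at² = 3.70·7 + 0.5·1.7·7² = 67.5 m
Final speed = 15.6 m/s

15.6 m/s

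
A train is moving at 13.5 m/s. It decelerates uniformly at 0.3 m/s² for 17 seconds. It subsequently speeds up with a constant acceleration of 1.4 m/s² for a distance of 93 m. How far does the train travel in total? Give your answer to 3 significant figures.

Phase 1 (decelerating): v₀ = 13.5 m/s, a = -0.3 m/s².
v = v₀ + at = 13.5 + (-0.3)(17) = 8.40 m/s
Δx = v₀t + ½at² = 13.5·17 + 0.5·-0.3·17² = 186 m

Phase 2 (accelerating): v₀ = 8.40 m/s, a = 1.4 m/s².
v² = v₀² + 2aΔx = 8.40² + 2·1.4·93 = 331 → v = 18.2 m/s
t = (v − v₀)/a = (18.2 − 8.40)/1.4 = 6.99 s
Total distance = 186 + 93.0 = 279 m

279 m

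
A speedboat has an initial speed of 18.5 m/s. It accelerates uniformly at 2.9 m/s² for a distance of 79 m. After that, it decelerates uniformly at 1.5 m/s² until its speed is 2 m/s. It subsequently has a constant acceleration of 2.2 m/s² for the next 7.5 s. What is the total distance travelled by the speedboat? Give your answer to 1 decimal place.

421.4 m

Phase 1 (accelerating): v₀ = 18.5 m/s, a = 2.9 m/s².
v² = v₀² + 2aΔx = 18.5² + 2·2.9·79 = 800 → v = 28.3 m/s
t = (v − v₀)/a = (28.3 − 18.5)/2.9 = 3.38 s

Phase 2 (decelerating): v₀ = 28.3 m/s, a = -1.5 m/s².
v = v₀ + at → t = (2 − 28.3) / -1.5 = 17.5 s
v² = v₀² + 2aΔx → Δx = (2² − 28.3²)/(2·-1.5) = 265 m

Phase 3 (accelerating): v₀ = 2.00 m/s, a = 2.2 m/s².
v = v₀ + at = 2.00 + (2.2)(7.5) = 18.5 m/s
Δx = v₀t + ½at² = 2.00·7.5 + 0.5·2.2·7.5² = 76.9 m
Total distance = 79.0 + 265 + 76.9 = 421 m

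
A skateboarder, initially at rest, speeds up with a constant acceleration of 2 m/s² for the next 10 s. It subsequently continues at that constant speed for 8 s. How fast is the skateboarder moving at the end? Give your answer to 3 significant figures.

Phase 1 (accelerating): v₀ = 0 m/s, a = 2 m/s².
v = v₀ + at = 0 + (2)(10) = 20.0 m/s
Δx = v₀t + ½at² = 0·10 + 0.5·2·10² = 100 m

Phase 2 (constant speed): v₀ = 20.0 m/s, a = 0 m/s².
v = v₀ + at = 20.0 + (0)(8) = 20.0 m/s
Δx = v₀t + ½at² = 20.0·8 + 0.5·0·8² = 160 m
Final speed = 20.0 m/s

20.0 m/s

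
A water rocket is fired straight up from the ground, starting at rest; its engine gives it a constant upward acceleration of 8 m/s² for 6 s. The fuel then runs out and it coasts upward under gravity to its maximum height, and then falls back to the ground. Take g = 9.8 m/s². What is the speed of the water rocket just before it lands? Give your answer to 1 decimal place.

Phase 1 (powered ascent): v₀ = 0 m/s, a = 8 m/s².
v = v₀ + at = 0 + (8)(6) = 48.0 m/s
Δx = v₀t + ½at² = 0·6 + 0.5·8·6² = 144 m

Phase 2 (coasting upward): v₀ = 48.0 m/s, a = -9.8 m/s².
v = v₀ + at → t = (0 − 48.0) / -9.8 = 4.90 s
v² = v₀² + 2aΔx → Δx = (0² − 48.0²)/(2·-9.8) = 118 m

Phase 3 (free fall): v₀ = 0 m/s, a = -9.8 m/s².
Falls 262 m from rest: t = √(2·262/9.8) = 7.31 s; v = g·t = 71.6 m/s.
Impact speed = 71.6 m/s

71.6 m/s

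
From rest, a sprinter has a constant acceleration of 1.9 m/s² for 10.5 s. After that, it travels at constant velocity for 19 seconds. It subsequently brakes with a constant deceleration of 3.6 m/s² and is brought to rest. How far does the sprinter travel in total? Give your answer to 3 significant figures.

539 m

Phase 1 (accelerating): v₀ = 0 m/s, a = 1.9 m/s².
v = v₀ + at = 0 + (1.9)(10.5) = 19.9 m/s
Δx = v₀t + ½at² = 0·10.5 + 0.5·1.9·10.5² = 105 m

Phase 2 (constant speed): v₀ = 19.9 m/s, a = 0 m/s².
v = v₀ + at = 19.9 + (0)(19) = 19.9 m/s
Δx = v₀t + ½at² = 19.9·19 + 0.5·0·19² = 379 m

Phase 3 (decelerating): v₀ = 19.9 m/s, a = -3.6 m/s².
v = v₀ + at → t = (0 − 19.9) / -3.6 = 5.54 s
v² = v₀² + 2aΔx → Δx = (0² − 19.9²)/(2·-3.6) = 55.3 m
Total distance = 105 + 379 + 55.3 = 539 m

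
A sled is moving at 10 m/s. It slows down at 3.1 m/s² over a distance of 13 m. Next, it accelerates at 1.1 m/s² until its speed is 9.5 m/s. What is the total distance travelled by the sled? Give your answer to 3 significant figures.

45.2 m

Phase 1 (decelerating): v₀ = 10.0 m/s, a = -3.1 m/s².
v² = v₀² + 2aΔx = 10.0² + 2·-3.1·13 = 19.4 → v = 4.40 m/s
t = (v − v₀)/a = (4.40 − 10.0)/-3.1 = 1.80 s

Phase 2 (accelerating): v₀ = 4.40 m/s, a = 1.1 m/s².
v = v₀ + at → t = (9.5 − 4.40) / 1.1 = 4.63 s
v² = v₀² + 2aΔx → Δx = (9.5² − 4.40²)/(2·1.1) = 32.2 m
Total distance = 13.0 + 32.2 = 45.2 m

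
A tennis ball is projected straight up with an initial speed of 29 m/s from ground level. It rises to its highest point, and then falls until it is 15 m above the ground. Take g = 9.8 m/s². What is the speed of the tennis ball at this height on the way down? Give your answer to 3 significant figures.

Phase 1 (rising): v₀ = 29.0 m/s, a = -9.8 m/s².
v = v₀ + at → t = (0 − 29.0) / -9.8 = 2.96 s
v² = v₀² + 2aΔx → Δx = (0² − 29.0²)/(2·-9.8) = 42.9 m

Phase 2 (falling): v₀ = 0 m/s, a = -9.8 m/s².
Falls 27.9 m from rest: t = √(2·27.9/9.8) = 2.39 s; v = g·t = 23.4 m/s.
Final speed = 23.4 m/s

23.4 m/s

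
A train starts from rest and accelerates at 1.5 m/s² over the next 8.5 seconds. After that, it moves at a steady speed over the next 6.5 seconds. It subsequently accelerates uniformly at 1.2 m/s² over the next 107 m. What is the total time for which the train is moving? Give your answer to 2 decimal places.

Phase 1 (accelerating): v₀ = 0 m/s, a = 1.5 m/s².
v = v₀ + at = 0 + (1.5)(8.5) = 12.8 m/s
Δx = v₀t + ½at² = 0·8.5 + 0.5·1.5·8.5² = 54.2 m

Phase 2 (constant speed): v₀ = 12.8 m/s, a = 0 m/s².
v = v₀ + at = 12.8 + (0)(6.5) = 12.8 m/s
Δx = v₀t + ½at² = 12.8·6.5 + 0.5·0·6.5² = 82.9 m

Phase 3 (accelerating): v₀ = 12.8 m/s, a = 1.2 m/s².
v² = v₀² + 2aΔx = 12.8² + 2·1.2·107 = 419 → v = 20.5 m/s
t = (v − v₀)/a = (20.5 − 12.8)/1.2 = 6.44 s
Total time = 8.50 + 6.50 + 6.44 = 21.4 s

21.44 s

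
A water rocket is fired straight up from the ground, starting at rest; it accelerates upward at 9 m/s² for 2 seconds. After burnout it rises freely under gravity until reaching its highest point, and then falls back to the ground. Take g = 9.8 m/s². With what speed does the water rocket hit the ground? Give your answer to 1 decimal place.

26.0 m/s

Phase 1 (powered ascent): v₀ = 0 m/s, a = 9 m/s².
v = v₀ + at = 0 + (9)(2) = 18.0 m/s
Δx = v₀t + ½at² = 0·2 + 0.5·9·2² = 18.0 m

Phase 2 (coasting upward): v₀ = 18.0 m/s, a = -9.8 m/s².
v = v₀ + at → t = (0 − 18.0) / -9.8 = 1.84 s
v² = v₀² + 2aΔx → Δx = (0² − 18.0²)/(2·-9.8) = 16.5 m

Phase 3 (free fall): v₀ = 0 m/s, a = -9.8 m/s².
Falls 34.5 m from rest: t = √(2·34.5/9.8) = 2.65 s; v = g·t = 26.0 m/s.
Impact speed = 26.0 m/s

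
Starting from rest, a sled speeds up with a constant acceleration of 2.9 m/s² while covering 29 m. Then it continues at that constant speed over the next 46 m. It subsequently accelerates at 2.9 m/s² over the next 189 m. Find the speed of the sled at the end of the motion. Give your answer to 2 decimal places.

Phase 1 (accelerating): v₀ = 0 m/s, a = 2.9 m/s².
v² = v₀² + 2aΔx = 0² + 2·2.9·29 = 168 → v = 13.0 m/s
t = (v − v₀)/a = (13.0 − 0)/2.9 = 4.47 s

Phase 2 (constant speed): v₀ = 13.0 m/s, a = 0 m/s².
Constant speed: t = d/v = 46/13.0 = 3.55 s

Phase 3 (accelerating): v₀ = 13.0 m/s, a = 2.9 m/s².
v² = v₀² + 2aΔx = 13.0² + 2·2.9·189 = 1260 → v = 35.6 m/s
t = (v − v₀)/a = (35.6 − 13.0)/2.9 = 7.79 s
Final speed = 35.6 m/s

35.56 m/s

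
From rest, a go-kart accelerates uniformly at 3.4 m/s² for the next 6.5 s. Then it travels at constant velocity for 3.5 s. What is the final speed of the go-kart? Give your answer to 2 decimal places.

22.10 m/s

Phase 1 (accelerating): v₀ = 0 m/s, a = 3.4 m/s².
v = v₀ + at = 0 + (3.4)(6.5) = 22.1 m/s
Δx = v₀t + ½at² = 0·6.5 + 0.5·3.4·6.5² = 71.8 m

Phase 2 (constant speed): v₀ = 22.1 m/s, a = 0 m/s².
v = v₀ + at = 22.1 + (0)(3.5) = 22.1 m/s
Δx = v₀t + ½at² = 22.1·3.5 + 0.5·0·3.5² = 77.3 m
Final speed = 22.1 m/s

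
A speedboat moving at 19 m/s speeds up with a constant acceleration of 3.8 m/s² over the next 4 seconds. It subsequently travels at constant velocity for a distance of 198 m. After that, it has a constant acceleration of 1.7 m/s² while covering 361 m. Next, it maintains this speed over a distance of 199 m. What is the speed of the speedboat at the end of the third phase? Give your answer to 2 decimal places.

Phase 1 (accelerating): v₀ = 19.0 m/s, a = 3.8 m/s².
v = v₀ + at = 19.0 + (3.8)(4) = 34.2 m/s
Δx = v₀t + ½at² = 19.0·4 + 0.5·3.8·4² = 106 m

Phase 2 (constant speed): v₀ = 34.2 m/s, a = 0 m/s².
Constant speed: t = d/v = 198/34.2 = 5.79 s

Phase 3 (accelerating): v₀ = 34.2 m/s, a = 1.7 m/s².
v² = v₀² + 2aΔx = 34.2² + 2·1.7·361 = 2400 → v = 49.0 m/s
t = (v − v₀)/a = (49.0 − 34.2)/1.7 = 8.68 s
Speed at end of phase 3 = 49.0 m/s

48.96 m/s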